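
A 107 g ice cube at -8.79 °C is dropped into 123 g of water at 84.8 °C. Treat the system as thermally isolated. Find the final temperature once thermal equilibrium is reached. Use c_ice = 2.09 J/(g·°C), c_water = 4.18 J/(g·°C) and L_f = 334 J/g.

Sum of m c ΔT and latent-heat terms is zero:
ice -8.79→0 °C: 107×2.09×8.79 = 1965.7; fusion: m_ice L_f = 107×334 = 35738; meltwater 0→T: 107×4.18×T = 447.26 T; water: 514.14(T − 84.8)
961.4 T = 43599 − 37704 = 5895.4
T ≈ 6.13 °C (positive, so assuming full melt was valid).

T_f ≈ 6.1 °C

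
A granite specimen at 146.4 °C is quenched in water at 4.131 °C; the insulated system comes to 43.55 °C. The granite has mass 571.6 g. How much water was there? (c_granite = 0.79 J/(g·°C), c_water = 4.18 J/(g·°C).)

|Q_granite| = |Q_water|:
571.6·0.79·(146.4 − 43.55) = m·4.18·(43.55 − 4.131)
164.77 m = 46443  ⇒  m ≈ 281.9 g

m ≈ 282 g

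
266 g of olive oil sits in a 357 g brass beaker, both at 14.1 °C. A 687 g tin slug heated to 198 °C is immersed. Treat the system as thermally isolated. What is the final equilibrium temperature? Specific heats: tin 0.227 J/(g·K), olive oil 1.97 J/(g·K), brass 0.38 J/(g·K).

Let T be the final temperature. ΣQ_i = 0:
687×0.227×(T − 198) + 266×1.97×(T − 14.1) + 357×0.38×(T − 14.1) = 0
155.95(T − 198) + 524.02(T − 14.1) + 135.66(T − 14.1) = 0
815.63 T = 40179
T = 40179/815.63 ≈ 49.26 °C

T_f ≈ 49.3 °C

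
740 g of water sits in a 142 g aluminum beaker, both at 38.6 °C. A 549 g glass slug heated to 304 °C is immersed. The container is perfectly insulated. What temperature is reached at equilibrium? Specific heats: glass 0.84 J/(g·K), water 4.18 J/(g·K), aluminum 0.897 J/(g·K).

Setting the total heat transfer to zero:
549×0.84×(T − 304) + 740×4.18×(T − 38.6) + 142×0.897×(T − 38.6) = 0
461.16(T − 304) + 3093.2(T − 38.6) + 127.37(T − 38.6) = 0
3681.7 T = 264507
T ≈ 71.84 °C

T_f ≈ 71.8 °C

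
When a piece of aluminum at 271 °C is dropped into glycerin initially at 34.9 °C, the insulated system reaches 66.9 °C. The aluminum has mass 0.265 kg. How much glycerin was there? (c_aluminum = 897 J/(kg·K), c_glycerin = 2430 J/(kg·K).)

m ≈ 0.624 kg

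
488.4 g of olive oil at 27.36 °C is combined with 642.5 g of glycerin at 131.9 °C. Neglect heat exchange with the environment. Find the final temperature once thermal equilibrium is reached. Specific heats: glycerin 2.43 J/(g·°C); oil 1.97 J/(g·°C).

T_f ≈ 92.0 °C

Energy conservation, ΣQ = 0:
642.5×2.43×(T − 131.9) + 488.4×1.97×(T − 27.36) = 0
1561.3(T − 131.9) + 962.15(T − 27.36) = 0
(1561.3 + 962.15) T = 1561.3×131.9 + 962.15×27.36
T = 232257 / 2523.4 = 92 °C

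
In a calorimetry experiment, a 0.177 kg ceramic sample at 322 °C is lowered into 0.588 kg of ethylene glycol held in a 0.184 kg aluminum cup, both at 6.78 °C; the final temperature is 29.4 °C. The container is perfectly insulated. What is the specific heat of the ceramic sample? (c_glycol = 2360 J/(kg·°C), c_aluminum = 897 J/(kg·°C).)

c ≈ 678 J/(kg·°C)

Let T be the final temperature. ΣQ_i = 0:
0.177·c·(29.4 − 322) + 0.588·2360·(29.4 − 6.78) + 0.184·897·(29.4 − 6.78) = 0
-51.79 c = -35123
c = -35123/-51.79 ≈ 678.2 J/(kg·°C)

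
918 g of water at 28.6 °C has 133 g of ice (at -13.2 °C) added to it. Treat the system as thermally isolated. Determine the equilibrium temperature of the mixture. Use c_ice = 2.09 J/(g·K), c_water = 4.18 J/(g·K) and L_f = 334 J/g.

Energy balance with sensible and latent terms:
warm ice to 0 °C: 133·2.09·(0 − (-13.2)) = 3669.2; latent heat to melt: 133·334 = 44422; warm the meltwater: 555.94 T; water cools: 918·4.18·(T − 28.6) = 3837.2(T − 28.6)
4393.2 T = 109745 − 48091 = 61654
T ≈ 14.03 °C. Since T > 0 °C, the all-ice-melts assumption holds.

T_f ≈ 14.0 °C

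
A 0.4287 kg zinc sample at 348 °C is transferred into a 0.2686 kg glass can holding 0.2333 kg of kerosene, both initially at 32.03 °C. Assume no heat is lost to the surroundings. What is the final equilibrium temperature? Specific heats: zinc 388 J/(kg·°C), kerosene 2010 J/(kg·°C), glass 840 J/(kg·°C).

Net heat exchanged in the isolated system is zero:
0.4287×388×(T − 348) + 0.2333×2010×(T − 32.03) + 0.2686×840×(T − 32.03) = 0
166.34(T − 348) + 468.93(T − 32.03) + 225.62(T − 32.03) = 0
860.89 T = 80131
T = 80131 / 860.89 = 93.1 °C

T_f ≈ 93.1 °C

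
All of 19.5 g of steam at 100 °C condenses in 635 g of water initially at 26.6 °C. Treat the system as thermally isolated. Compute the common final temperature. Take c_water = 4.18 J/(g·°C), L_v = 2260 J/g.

T_f ≈ 44.9 °C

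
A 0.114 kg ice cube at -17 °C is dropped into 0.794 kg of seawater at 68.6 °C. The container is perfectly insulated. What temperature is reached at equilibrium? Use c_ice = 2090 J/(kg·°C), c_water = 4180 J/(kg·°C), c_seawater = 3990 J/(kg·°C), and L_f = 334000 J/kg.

T_f ≈ 48.1 °C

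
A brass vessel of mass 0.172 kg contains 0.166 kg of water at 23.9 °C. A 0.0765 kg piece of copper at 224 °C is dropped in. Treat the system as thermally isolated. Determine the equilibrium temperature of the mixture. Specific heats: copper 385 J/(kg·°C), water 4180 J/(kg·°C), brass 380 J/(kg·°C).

T_f ≈ 31.4 °C

Let T be the final temperature. ΣQ_i = 0:
0.0765*385*(T − 224) + 0.166*4180*(T − 23.9) + 0.172*380*(T − 23.9) = 0
29.45(T − 224) + 693.88(T − 23.9) + 65.36(T − 23.9) = 0
788.69 T = 24743
T ≈ 31.37 °C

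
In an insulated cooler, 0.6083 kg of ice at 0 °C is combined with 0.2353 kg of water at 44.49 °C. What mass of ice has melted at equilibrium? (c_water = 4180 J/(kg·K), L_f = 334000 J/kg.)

m_melted ≈ 0.131 kg

Heat available from the water dropping to 0 °C: 0.2353×4180×44.49 = 43758 J.
Fully melting the ice requires m_ice L_f = 0.6083×334000 = 203172 J.
That's not enough to melt it all — equilibrium is at 0 °C with ice remaining.
Mass melted = 43758/334000 ≈ 0.131 kg.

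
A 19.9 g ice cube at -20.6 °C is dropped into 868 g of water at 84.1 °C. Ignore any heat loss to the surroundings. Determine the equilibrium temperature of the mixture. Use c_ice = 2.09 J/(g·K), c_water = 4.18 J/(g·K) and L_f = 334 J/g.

T_f ≈ 80.2 °C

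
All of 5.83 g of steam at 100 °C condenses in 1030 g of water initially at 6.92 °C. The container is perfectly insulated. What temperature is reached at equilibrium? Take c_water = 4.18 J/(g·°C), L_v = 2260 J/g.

T_f ≈ 10.5 °C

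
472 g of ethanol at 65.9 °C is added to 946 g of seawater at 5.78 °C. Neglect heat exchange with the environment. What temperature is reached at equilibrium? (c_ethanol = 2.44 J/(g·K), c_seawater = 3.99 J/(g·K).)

T_f ≈ 19.8 °C

Set heat shed by the hot body equal to heat absorbed by the cold body:
472·2.44·(65.9 − T) = 946·3.99·(T − 5.78)
1151.7(65.9 − T) = 3774.5(T − 5.78)
4926.2 T = 97713  ⇒  T ≈ 19.84 °C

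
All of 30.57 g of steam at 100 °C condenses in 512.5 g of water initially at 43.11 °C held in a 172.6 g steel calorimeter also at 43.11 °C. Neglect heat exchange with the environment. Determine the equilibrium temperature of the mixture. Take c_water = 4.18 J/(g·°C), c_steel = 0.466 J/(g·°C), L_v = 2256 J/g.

Energy balance with sensible and latent terms:
condense steam: −30.57·2256 = −68966; condensed water 100 °C→T: 127.78(T − 100); water warms: 512.5·4.18·(T − 43.11) = 2142.2(T − 43.11); steel cup: 172.6·0.466·(T − 43.11) = 80.43(T − 43.11)
2350.5 T = 68966 + 12778 + 95820 = 177564
T ≈ 75.54 °C (< 100 °C, so full condensation is consistent).

T_f ≈ 75.5 °C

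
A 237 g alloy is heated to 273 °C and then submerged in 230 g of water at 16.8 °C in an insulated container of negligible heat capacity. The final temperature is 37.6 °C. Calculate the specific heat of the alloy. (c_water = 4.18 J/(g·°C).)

c ≈ 0.358 J/(g·°C)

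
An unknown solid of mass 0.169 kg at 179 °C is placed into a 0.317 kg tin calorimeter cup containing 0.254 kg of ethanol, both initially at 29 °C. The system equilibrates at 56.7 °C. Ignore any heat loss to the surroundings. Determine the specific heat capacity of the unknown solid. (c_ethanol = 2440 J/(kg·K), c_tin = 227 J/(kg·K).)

c ≈ 927 J/(kg·K)

Setting the total heat transfer to zero:
0.169·c·(56.7 − 179) + 0.254·2440·(56.7 − 29) + 0.317·227·(56.7 − 29) = 0
-20.67 c = -19161
c = -19161/-20.67 ≈ 927 J/(kg·K)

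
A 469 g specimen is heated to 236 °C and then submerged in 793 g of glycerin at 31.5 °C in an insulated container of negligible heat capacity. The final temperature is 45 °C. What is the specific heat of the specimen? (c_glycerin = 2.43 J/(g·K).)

Net heat exchanged in the isolated system is zero:
469×c×(45 − 236) + 793×2.43×(45 − 31.5) = 0
-89579 c = -26014
c = -26014/-89579 ≈ 0.2904 J/(g·K)

c ≈ 0.29 J/(g·K)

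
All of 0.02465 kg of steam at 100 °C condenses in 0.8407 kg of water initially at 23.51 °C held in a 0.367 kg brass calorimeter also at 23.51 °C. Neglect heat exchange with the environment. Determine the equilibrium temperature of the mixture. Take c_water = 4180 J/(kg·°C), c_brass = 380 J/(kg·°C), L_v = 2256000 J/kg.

T_f ≈ 40.4 °C

Taking heat into each body as positive, Σ m c ΔT = 0:
condense steam: −0.02465×2256000 = −55610; condensate cools 100→T: 0.02465×4180×(T − 100) = 103.04(T − 100); original water: 3514.1(T − 23.51); brass cup: 0.367×380×(T − 23.51) = 139.46(T − 23.51)
3756.6 T = 55610 + 10304 + 85896 = 151810
T ≈ 40.41 °C — below 100 °C, confirming all the steam condensed.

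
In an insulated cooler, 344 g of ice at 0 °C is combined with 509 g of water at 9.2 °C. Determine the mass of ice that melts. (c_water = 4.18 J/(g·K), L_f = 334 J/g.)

m_melted ≈ 58.6 g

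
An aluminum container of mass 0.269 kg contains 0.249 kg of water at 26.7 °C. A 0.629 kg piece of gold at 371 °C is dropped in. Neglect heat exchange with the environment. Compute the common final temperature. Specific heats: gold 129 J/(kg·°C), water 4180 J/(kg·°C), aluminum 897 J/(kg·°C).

T_f = Σ m_i c_i T_i / Σ m_i c_i:
T_f = (81.14×371 + 1040.8×26.7 + 241.29×26.7) / (81.14 + 1040.8 + 241.29)
    = 64336 / 1363.3 ≈ 47.19 °C

T_f ≈ 47.2 °C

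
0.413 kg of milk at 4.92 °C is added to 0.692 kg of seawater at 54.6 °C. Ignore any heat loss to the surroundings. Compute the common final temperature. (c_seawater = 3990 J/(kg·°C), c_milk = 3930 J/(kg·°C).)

T_f ≈ 36.2 °C

Setting the total heat transfer to zero:
0.692·3990·(T − 54.6) + 0.413·3930·(T − 4.92) = 0
2761.1(T − 54.6) + 1623.1(T − 4.92) = 0
4384.2 T = 158741
T = 158741 / 4384.2 = 36.2 °C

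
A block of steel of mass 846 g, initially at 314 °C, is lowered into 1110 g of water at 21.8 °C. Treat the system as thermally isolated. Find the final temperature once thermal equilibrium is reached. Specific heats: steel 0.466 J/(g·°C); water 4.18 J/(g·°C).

Set heat shed by the hot body equal to heat absorbed by the cold body:
846×0.466×(314 − T) = 1110×4.18×(T − 21.8)
394.24(314 − T) = 4639.8(T − 21.8)
5034 T = 224938  ⇒  T ≈ 44.68 °C

T_f ≈ 44.7 °C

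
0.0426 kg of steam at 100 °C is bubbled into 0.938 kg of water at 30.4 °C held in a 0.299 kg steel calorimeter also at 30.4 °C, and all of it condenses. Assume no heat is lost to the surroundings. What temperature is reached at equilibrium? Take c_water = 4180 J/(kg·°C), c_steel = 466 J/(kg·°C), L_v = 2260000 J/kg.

Energy balance with sensible and latent terms:
condense steam: −0.0426·2260000 = −96276; condensate cools 100→T: 0.0426·4180·(T − 100) = 178.07(T − 100); water warms: 0.938·4180·(T − 30.4) = 3920.8(T − 30.4); steel cup: 0.299·466·(T − 30.4) = 139.33(T − 30.4)
4238.2 T = 96276 + 17807 + 123429 = 237512
T ≈ 56.04 °C — below 100 °C, confirming all the steam condensed.

T_f ≈ 56.0 °C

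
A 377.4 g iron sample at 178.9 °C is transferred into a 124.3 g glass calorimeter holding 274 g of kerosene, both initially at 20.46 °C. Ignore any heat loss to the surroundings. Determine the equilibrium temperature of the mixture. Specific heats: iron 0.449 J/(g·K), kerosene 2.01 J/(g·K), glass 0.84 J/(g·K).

T_f ≈ 53.0 °C

Let T be the final temperature. ΣQ_i = 0:
377.4*0.449*(T − 178.9) + 274*2.01*(T − 20.46) + 124.3*0.84*(T − 20.46) = 0
824.6 T = 43719
T = 43719 / 824.6 = 53 °C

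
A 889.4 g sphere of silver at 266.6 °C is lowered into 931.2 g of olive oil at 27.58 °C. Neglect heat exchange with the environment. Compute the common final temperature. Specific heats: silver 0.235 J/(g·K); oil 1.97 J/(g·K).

Set heat shed by the hot body equal to heat absorbed by the cold body:
889.4×0.235×(266.6 − T) = 931.2×1.97×(T − 27.58)
209.01(266.6 − T) = 1834.5(T − 27.58)
2043.5 T = 106316  ⇒  T ≈ 52.03 °C

T_f ≈ 52.0 °C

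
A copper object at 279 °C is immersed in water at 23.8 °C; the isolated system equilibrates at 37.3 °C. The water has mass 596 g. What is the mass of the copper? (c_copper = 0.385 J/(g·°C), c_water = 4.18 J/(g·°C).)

Heat lost by the copper = heat gained by the water:
m·0.385·(279 − 37.3) = 596·4.18·(37.3 − 23.8)
93.05 m = 33632  ⇒  m ≈ 361.4 g

m ≈ 361 g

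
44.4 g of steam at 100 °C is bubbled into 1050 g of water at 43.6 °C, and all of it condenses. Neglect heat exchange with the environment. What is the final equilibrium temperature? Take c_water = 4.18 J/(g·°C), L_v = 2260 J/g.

Energy balance with sensible and latent terms:
condense steam: −44.4×2260 = −100344; condensate cools 100→T: 44.4×4.18×(T − 100) = 185.59(T − 100); water warms: 1050×4.18×(T − 43.6) = 4389(T − 43.6)
4574.6 T = 100344 + 18559 + 191360 = 310264
T ≈ 67.82 °C — below 100 °C, confirming all the steam condensed.

T_f ≈ 67.8 °C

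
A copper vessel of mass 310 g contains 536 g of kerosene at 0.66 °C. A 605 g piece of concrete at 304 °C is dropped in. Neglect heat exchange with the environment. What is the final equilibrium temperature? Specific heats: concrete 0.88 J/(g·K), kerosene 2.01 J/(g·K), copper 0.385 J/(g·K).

T_f ≈ 94.1 °C

With ΣQ=0 the equilibrium temperature is the m·c-weighted mean:
T_f = (532.4*304 + 1077.4*0.66 + 119.35*0.66) / (532.4 + 1077.4 + 119.35)
    = 162639 / 1729.1 ≈ 94.06 °C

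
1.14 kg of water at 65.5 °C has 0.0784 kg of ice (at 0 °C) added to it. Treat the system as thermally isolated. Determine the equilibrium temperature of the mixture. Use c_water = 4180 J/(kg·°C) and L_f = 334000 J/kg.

T_f ≈ 56.1 °C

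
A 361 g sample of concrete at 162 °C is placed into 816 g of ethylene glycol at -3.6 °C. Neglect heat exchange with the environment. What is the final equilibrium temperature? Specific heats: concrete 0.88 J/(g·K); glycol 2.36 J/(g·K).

Heat gained plus heat lost sum to zero:
361×0.88×(T − 162) + 816×2.36×(T − (-3.6)) = 0
(317.68 + 1925.8) T = 317.68×162 + 1925.8×(-3.6)
T ≈ 19.85 °C

T_f ≈ 19.8 °C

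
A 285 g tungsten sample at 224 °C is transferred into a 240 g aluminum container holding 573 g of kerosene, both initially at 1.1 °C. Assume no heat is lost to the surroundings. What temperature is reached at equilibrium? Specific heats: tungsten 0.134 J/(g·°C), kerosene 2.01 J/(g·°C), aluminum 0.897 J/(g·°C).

Energy conservation, ΣQ = 0:
285×0.134×(T − 224) + 573×2.01×(T − 1.1) + 240×0.897×(T − 1.1) = 0
38.19(T − 224) + 1151.7(T − 1.1) + 215.28(T − 1.1) = 0
(38.19 + 1151.7 + 215.28) T = 38.19×224 + 1151.7×1.1 + 215.28×1.1
T = 10058/1405.2 ≈ 7.16 °C

T_f ≈ 7.2 °C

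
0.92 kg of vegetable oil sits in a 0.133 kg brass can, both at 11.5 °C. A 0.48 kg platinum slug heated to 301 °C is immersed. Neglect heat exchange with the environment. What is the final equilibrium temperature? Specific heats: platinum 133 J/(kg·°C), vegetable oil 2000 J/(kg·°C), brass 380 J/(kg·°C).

Net heat exchanged in the isolated system is zero:
0.48*133*(T − 301) + 0.92*2000*(T − 11.5) + 0.133*380*(T − 11.5) = 0
1954.4 T = 40957
T ≈ 20.96 °C

T_f ≈ 21.0 °C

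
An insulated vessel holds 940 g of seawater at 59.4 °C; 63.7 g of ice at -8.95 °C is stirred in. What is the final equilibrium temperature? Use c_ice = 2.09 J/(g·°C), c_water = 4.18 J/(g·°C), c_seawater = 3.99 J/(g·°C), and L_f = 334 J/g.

Let T be the final temperature. ΣQ_i = 0:
ice -8.95→0 °C: 63.7·2.09·8.95 = 1191.5; latent heat to melt: 63.7·334 = 21276; warm the meltwater: 266.27 T; seawater cools: 940·3.99·(T − 59.4) = 3750.6(T − 59.4)
4016.9 T = 222786 − 22467 = 200318
T ≈ 49.87 °C — above 0 °C, consistent with complete melting.

T_f ≈ 49.9 °C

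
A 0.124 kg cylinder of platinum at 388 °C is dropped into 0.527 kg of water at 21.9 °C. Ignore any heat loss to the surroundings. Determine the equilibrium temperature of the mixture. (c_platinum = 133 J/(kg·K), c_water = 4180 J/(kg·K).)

T_f ≈ 24.6 °C

Set heat shed by the hot body equal to heat absorbed by the cold body:
0.124*133*(388 − T) = 0.527*4180*(T − 21.9)
16.49(388 − T) = 2202.9(T − 21.9)
2219.4 T = 54642  ⇒  T ≈ 24.62 °C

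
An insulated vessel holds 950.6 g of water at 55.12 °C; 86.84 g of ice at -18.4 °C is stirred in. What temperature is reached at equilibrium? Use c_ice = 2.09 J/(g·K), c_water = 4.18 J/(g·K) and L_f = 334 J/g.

T_f ≈ 43.0 °C

Heat gained plus heat lost sum to zero:
ice -18.4→0 °C: 86.84×2.09×18.4 = 3339.5
  fusion: m_ice L_f = 86.84×334 = 29005
  meltwater 0→T: 86.84×4.18×T = 362.99 T
  water cools: 950.6×4.18×(T − 55.12) = 3973.5(T − 55.12)
4336.5 T = 219020 − 32344 = 186676
T ≈ 43.05 °C (positive, so assuming full melt was valid).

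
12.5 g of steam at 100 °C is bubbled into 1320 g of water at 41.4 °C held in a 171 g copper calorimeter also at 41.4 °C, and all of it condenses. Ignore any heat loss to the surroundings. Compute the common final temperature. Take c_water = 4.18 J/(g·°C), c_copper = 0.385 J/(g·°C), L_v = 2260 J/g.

Taking heat into each body as positive, Σ m c ΔT = 0:
condense steam: −12.5×2260 = −28250; condensed water 100 °C→T: 52.25(T − 100); original water: 5517.6(T − 41.4); copper cup: 171×0.385×(T − 41.4) = 65.84(T − 41.4)
5635.7 T = 28250 + 5225 + 231154 = 264629
T ≈ 46.96 °C, under the boiling point, so the assumption holds.

T_f ≈ 47.0 °C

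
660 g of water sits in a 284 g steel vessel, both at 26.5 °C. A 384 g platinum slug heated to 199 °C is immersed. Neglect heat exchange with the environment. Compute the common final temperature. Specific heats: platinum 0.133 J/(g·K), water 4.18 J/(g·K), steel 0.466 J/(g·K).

T_f ≈ 29.5 °C

Setting the total heat transfer to zero:
384*0.133*(T − 199) + 660*4.18*(T − 26.5) + 284*0.466*(T − 26.5) = 0
51.07(T − 199) + 2758.8(T − 26.5) + 132.34(T − 26.5) = 0
2942.2 T = 86779
T ≈ 29.49 °C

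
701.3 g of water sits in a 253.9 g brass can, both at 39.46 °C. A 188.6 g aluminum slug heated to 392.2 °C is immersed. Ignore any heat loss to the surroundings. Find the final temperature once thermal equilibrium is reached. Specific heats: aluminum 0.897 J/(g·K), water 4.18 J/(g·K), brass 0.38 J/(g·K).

T_f ≈ 58.1 °C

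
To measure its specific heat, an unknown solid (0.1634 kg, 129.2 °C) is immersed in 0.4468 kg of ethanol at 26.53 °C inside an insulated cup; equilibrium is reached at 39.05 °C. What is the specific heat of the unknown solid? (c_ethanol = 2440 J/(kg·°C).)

c ≈ 927 J/(kg·°C)

Heat lost by the unknown solid = heat gained by the ethanol:
0.1634×c×(129.2 − 39.05) = 0.4468×2440×(39.05 − 26.53)
14.73 c = 13649  ⇒  c ≈ 926.6 J/(kg·°C)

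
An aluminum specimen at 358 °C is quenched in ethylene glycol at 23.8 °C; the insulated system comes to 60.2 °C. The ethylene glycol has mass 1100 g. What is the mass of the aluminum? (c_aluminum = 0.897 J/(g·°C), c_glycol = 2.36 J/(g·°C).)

m ≈ 354 g

Net heat exchanged in the isolated system is zero:
m·0.897·(60.2 − 358) + 1100·2.36·(60.2 − 23.8) = 0
-267.13 m = -94494
m = -94494/-267.13 ≈ 353.7 g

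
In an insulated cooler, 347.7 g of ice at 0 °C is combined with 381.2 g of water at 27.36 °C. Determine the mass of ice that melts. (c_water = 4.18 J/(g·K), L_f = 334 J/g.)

Water can give up m c ΔT = 381.2×4.18×27.36 = 43596 J before reaching 0 °C.
To melt every bit of ice: 347.7×334 = 116132 J.
43596 J < 116132 J, so only part of the ice melts and the system sits at 0 °C.
Mass melted = 43596/334 ≈ 130.5 g.

m_melted ≈ 131 g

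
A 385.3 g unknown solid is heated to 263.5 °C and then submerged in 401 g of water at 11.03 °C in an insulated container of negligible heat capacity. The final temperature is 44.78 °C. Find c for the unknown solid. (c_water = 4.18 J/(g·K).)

m_s c (T_s − T_f) = m_water c_water (T_f − T_0):
385.3×c×(263.5 − 44.78) = 401×4.18×(44.78 − 11.03)
84273 c = 56571  ⇒  c ≈ 0.6713 J/(g·K)

c ≈ 0.671 J/(g·K)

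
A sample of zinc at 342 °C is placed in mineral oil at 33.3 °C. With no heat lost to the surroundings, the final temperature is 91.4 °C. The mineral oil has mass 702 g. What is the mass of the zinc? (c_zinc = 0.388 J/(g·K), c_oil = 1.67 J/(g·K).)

m ≈ 701 g

Heat gained plus heat lost sum to zero:
m·0.388·(91.4 − 342) + 702·1.67·(91.4 − 33.3) = 0
-97.23 m = -68113
m = -68113/-97.23 ≈ 700.5 g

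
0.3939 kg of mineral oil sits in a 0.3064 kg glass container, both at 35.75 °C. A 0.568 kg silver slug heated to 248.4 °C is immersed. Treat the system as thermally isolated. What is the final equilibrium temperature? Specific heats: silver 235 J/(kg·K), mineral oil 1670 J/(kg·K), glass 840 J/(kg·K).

T_f ≈ 62.8 °C

T_f is the heat-capacity-weighted average of the initial temperatures:
T_f = (133.48×248.4 + 657.81×35.75 + 257.38×35.75) / (133.48 + 657.81 + 257.38)
    = 65874 / 1048.7 ≈ 62.82 °C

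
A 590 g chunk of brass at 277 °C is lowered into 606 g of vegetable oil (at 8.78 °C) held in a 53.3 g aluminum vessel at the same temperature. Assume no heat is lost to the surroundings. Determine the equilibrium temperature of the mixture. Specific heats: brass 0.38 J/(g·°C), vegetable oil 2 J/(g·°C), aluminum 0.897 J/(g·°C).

T_f ≈ 49.3 °C

Conservation of energy gives ΣQ = 0:
590·0.38·(T − 277) + 606·2·(T − 8.78) + 53.3·0.897·(T − 8.78) = 0
224.2(T − 277) + 1212(T − 8.78) + 47.81(T − 8.78) = 0
1484 T = 73165
T ≈ 49.30 °C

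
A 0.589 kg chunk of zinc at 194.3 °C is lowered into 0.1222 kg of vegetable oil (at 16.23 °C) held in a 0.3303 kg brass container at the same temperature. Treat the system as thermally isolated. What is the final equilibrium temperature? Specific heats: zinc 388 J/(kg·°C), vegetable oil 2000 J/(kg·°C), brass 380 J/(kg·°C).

T_f ≈ 84.2 °C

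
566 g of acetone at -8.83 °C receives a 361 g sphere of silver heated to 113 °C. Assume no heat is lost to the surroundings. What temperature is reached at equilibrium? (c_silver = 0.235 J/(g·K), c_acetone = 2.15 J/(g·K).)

T_f ≈ -0.9 °C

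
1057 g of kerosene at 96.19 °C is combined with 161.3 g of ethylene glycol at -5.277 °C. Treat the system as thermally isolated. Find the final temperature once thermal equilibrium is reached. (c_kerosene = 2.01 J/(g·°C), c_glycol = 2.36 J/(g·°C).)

T_f ≈ 80.8 °C

Let T be the final temperature. ΣQ_i = 0:
1057*2.01*(T − 96.19) + 161.3*2.36*(T − (-5.277)) = 0
2124.6(T − 96.19) + 380.67(T − (-5.277)) = 0
2505.2 T = 202354
T = 202354/2505.2 ≈ 80.77 °C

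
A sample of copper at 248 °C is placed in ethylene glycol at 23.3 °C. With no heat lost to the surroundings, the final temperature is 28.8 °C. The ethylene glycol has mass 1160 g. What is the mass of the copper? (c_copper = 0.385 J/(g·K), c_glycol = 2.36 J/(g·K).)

m ≈ 178 g

Heat lost by the copper = heat gained by the glycol:
m×0.385×(248 − 28.8) = 1160×2.36×(28.8 − 23.3)
84.39 m = 15057  ⇒  m ≈ 178.4 g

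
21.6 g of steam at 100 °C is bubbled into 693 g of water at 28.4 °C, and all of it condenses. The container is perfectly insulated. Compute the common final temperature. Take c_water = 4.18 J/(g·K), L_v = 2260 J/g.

Sum of m c ΔT and latent-heat terms is zero:
latent heat released on condensation: 21.6×2260 = 48816; condensate cools 100→T: 21.6×4.18×(T − 100) = 90.29(T − 100); original water: 2896.7(T − 28.4)
2987 T = 48816 + 9028.8 + 82267 = 140112
T ≈ 46.91 °C — below 100 °C, confirming all the steam condensed.

T_f ≈ 46.9 °C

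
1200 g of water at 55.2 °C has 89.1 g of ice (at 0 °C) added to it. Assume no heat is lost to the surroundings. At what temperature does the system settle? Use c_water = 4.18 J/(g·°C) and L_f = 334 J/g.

Let T be the final temperature. ΣQ_i = 0:
melt ice: 89.1·334 = 29759
  warm the meltwater: 372.44 T
  water cools: 1200·4.18·(T − 55.2) = 5016(T − 55.2)
5388.4 T = 276883 − 29759 = 247124
T ≈ 45.86 °C (positive, so assuming full melt was valid).

T_f ≈ 45.9 °C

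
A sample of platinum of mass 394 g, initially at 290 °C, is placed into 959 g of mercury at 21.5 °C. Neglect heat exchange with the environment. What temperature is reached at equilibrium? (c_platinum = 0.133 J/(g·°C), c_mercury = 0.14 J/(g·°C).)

|Q_platinum| = |Q_mercury|:
394*0.133*(290 − T) = 959*0.14*(T − 21.5)
52.4(290 − T) = 134.26(T − 21.5)
186.66 T = 18083  ⇒  T ≈ 96.88 °C

T_f ≈ 96.9 °C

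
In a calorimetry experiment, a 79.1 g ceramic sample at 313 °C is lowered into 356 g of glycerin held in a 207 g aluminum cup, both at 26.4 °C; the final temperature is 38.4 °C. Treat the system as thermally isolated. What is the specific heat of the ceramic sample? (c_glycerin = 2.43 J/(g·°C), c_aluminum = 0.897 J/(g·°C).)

c ≈ 0.581 J/(g·°C)

Let T be the final temperature. ΣQ_i = 0:
79.1·c·(38.4 − 313) + 356·2.43·(38.4 − 26.4) + 207·0.897·(38.4 − 26.4) = 0
-21721 c = -12609
c = -12609/-21721 ≈ 0.5805 J/(g·°C)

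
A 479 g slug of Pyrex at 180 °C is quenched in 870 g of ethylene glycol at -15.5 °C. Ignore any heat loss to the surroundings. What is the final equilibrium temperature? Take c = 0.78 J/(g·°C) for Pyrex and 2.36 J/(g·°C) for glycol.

With ΣQ=0 the equilibrium temperature is the m·c-weighted mean:
T_f = (373.62·180 + 2053.2·(-15.5)) / (373.62 + 2053.2)
    = 35427 / 2426.8 ≈ 14.60 °C

T_f ≈ 14.6 °C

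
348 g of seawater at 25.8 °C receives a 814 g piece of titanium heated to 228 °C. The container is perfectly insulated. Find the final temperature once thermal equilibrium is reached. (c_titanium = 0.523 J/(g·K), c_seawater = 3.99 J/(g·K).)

T_f ≈ 73.2 °C

T_f is the heat-capacity-weighted average of the initial temperatures:
T_f = (425.72·228 + 1388.5·25.8) / (425.72 + 1388.5)
    = 132888 / 1814.2 ≈ 73.25 °C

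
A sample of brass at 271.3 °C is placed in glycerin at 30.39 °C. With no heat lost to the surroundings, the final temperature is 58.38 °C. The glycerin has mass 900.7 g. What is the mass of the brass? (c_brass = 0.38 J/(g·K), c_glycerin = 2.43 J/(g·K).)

m ≈ 757 g

|Q_brass| = |Q_glycerin|:
m·0.38·(271.3 − 58.38) = 900.7·2.43·(58.38 − 30.39)
80.91 m = 61262  ⇒  m ≈ 757.2 g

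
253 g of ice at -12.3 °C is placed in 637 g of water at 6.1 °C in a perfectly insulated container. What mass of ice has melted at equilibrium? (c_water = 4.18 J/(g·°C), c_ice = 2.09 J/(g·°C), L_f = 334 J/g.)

m_melted ≈ 29.2 g

Heat available from the water dropping to 0 °C: 637×4.18×6.1 = 16242 J.
Warming the ice to 0 °C takes 253×2.09×12.3 = 6503.9 J, leaving 9738.4 J for melting.
To melt every bit of ice: 253×334 = 84502 J.
That's not enough to melt it all — equilibrium is at 0 °C with ice remaining.
m_melted×334 = 9738.4  ⇒  m_melted ≈ 29.16 g.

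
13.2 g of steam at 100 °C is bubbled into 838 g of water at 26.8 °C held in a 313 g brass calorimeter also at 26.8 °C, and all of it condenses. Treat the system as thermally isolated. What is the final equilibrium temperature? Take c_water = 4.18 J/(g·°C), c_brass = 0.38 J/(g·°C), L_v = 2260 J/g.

T_f ≈ 36.0 °C

Taking heat into each body as positive, Σ m c ΔT = 0:
latent heat released on condensation: 13.2·2260 = 29832; condensed water 100 °C→T: 55.18(T − 100); water warms: 838·4.18·(T − 26.8) = 3502.8(T − 26.8); cup: 118.94(T − 26.8)
3677 T = 29832 + 5517.6 + 97064 = 132413
T ≈ 36.01 °C — below 100 °C, confirming all the steam condensed.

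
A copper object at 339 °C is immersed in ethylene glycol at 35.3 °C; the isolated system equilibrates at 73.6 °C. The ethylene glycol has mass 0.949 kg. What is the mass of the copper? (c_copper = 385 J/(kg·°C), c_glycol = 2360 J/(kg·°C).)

m ≈ 0.839 kg

Net heat exchanged in the isolated system is zero:
m·385·(73.6 − 339) + 0.949·2360·(73.6 − 35.3) = 0
-102179 m = -85778
m = -85778/-102179 ≈ 0.8395 kg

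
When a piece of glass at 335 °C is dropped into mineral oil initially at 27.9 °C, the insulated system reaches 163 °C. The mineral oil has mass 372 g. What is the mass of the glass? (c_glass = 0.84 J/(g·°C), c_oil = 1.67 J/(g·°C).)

m ≈ 581 g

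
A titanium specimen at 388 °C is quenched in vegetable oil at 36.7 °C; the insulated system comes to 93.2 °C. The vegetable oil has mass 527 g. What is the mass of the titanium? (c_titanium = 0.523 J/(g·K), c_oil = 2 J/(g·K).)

Taking heat into each body as positive, Σ m c ΔT = 0:
m·0.523·(93.2 − 388) + 527·2·(93.2 − 36.7) = 0
-154.18 m = -59551
m = -59551/-154.18 ≈ 386.2 g

m ≈ 386 g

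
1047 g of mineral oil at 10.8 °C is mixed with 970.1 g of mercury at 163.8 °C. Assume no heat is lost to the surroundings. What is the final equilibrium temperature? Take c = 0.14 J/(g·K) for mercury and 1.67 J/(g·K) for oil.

Let T be the final temperature. ΣQ_i = 0:
970.1·0.14·(T − 163.8) + 1047·1.67·(T − 10.8) = 0
135.81(T − 163.8) + 1748.5(T − 10.8) = 0
(135.81 + 1748.5) T = 135.81·163.8 + 1748.5·10.8
T = 41130/1884.3 ≈ 21.83 °C

T_f ≈ 21.8 °C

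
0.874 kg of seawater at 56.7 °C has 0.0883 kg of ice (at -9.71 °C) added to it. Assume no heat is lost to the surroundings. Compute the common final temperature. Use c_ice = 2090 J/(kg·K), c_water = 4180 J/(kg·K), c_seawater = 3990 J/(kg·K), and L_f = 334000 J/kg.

Net heat exchanged in the isolated system is zero:
warm ice to 0 °C: 0.0883×2090×(0 − (-9.71)) = 1792
  fusion: m_ice L_f = 0.0883×334000 = 29492
  warm the meltwater: 369.09 T
  seawater: 3487.3(T − 56.7)
3856.4 T = 197728 − 31284 = 166443
T ≈ 43.16 °C. Since T > 0 °C, the all-ice-melts assumption holds.

T_f ≈ 43.2 °C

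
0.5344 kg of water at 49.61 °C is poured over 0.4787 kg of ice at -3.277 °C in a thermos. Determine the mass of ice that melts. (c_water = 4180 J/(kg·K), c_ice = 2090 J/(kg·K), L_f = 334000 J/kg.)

Water can give up m c ΔT = 0.5344·4180·49.61 = 110818 J before reaching 0 °C.
Of that, 0.4787·2090·3.277 = 3278.6 J goes to bring the ice to 0 °C, leaving 107540 J.
Fully melting the ice requires m_ice L_f = 0.4787·334000 = 159886 J.
107540 J < 159886 J, so only part of the ice melts and the system sits at 0 °C.
m_melted·334000 = 107540  ⇒  m_melted ≈ 0.322 kg.

m_melted ≈ 0.322 kg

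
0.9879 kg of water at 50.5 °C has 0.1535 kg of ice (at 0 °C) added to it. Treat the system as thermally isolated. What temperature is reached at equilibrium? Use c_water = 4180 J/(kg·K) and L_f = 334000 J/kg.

Net heat exchanged in the isolated system is zero:
melt ice: 0.1535×334000 = 51269; warm the meltwater: 641.63 T; water cools: 0.9879×4180×(T − 50.5) = 4129.4(T − 50.5)
4771.1 T = 208536 − 51269 = 157267
T ≈ 32.96 °C (positive, so assuming full melt was valid).

T_f ≈ 33.0 °C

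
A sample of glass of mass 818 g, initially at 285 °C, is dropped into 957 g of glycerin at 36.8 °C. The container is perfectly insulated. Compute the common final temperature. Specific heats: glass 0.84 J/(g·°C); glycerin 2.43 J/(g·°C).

T_f ≈ 93.4 °C

Taking heat into each body as positive, Σ m c ΔT = 0:
818×0.84×(T − 285) + 957×2.43×(T − 36.8) = 0
687.12(T − 285) + 2325.5(T − 36.8) = 0
(687.12 + 2325.5) T = 687.12×285 + 2325.5×36.8
T = 281408 / 3012.6 = 93.4 °C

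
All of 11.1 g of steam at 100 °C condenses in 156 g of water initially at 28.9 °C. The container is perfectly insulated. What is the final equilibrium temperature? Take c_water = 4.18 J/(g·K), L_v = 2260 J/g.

Let T be the final temperature. ΣQ_i = 0:
latent heat released on condensation: 11.1·2260 = 25086; condensed water 100 °C→T: 46.4(T − 100); original water: 652.08(T − 28.9)
698.48 T = 25086 + 4639.8 + 18845 = 48571
T ≈ 69.54 °C, under the boiling point, so the assumption holds.

T_f ≈ 69.5 °C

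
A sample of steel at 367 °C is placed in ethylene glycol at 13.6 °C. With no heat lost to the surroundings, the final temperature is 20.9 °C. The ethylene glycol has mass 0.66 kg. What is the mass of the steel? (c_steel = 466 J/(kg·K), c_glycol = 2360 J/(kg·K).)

m ≈ 0.0705 kg

Net heat exchanged in the isolated system is zero:
m·466·(20.9 − 367) + 0.66·2360·(20.9 − 13.6) = 0
-161283 m = -11370
m = -11370/-161283 ≈ 0.0705 kg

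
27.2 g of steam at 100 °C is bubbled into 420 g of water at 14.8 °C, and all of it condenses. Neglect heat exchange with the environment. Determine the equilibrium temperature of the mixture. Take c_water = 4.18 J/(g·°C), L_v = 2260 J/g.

T_f ≈ 52.9 °C

Energy balance with sensible and latent terms:
steam→water at 100 °C releases m L_v = 27.2×2260 = 61472
  condensate cools 100→T: 27.2×4.18×(T − 100) = 113.7(T − 100)
  original water: 1755.6(T − 14.8)
1869.3 T = 61472 + 11370 + 25983 = 98824
T ≈ 52.87 °C — below 100 °C, confirming all the steam condensed.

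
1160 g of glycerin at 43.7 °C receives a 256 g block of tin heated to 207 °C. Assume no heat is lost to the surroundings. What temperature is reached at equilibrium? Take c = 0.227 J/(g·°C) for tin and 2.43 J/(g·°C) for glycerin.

T_f ≈ 47.0 °C

Set heat shed by the hot body equal to heat absorbed by the cold body:
256×0.227×(207 − T) = 1160×2.43×(T − 43.7)
58.11(207 − T) = 2818.8(T − 43.7)
2876.9 T = 135211  ⇒  T ≈ 47.00 °C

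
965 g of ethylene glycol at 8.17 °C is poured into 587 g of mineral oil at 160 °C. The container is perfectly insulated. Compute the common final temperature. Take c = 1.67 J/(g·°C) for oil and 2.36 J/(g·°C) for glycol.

T_f ≈ 53.9 °C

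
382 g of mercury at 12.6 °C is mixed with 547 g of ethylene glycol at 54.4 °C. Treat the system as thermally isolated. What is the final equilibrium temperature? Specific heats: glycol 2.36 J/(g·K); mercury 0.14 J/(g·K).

T_f ≈ 52.7 °C

T_f is the heat-capacity-weighted average of the initial temperatures:
T_f = (1290.9×54.4 + 53.48×12.6) / (1290.9 + 53.48)
    = 70900 / 1344.4 ≈ 52.74 °C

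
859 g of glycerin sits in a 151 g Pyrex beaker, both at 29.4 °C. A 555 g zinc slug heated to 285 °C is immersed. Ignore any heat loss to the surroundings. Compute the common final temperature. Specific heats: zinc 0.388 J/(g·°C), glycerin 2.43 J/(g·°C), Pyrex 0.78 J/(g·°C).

T_f ≈ 52.1 °C

Setting the total heat transfer to zero:
555×0.388×(T − 285) + 859×2.43×(T − 29.4) + 151×0.78×(T − 29.4) = 0
215.34(T − 285) + 2087.4(T − 29.4) + 117.78(T − 29.4) = 0
2420.5 T = 126203
T = 126203 / 2420.5 = 52.1 °C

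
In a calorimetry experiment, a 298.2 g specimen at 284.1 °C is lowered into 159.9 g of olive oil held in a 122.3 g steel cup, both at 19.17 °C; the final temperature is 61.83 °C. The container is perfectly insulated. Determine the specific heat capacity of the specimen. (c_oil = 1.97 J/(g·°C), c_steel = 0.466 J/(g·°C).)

c ≈ 0.239 J/(g·°C)

Let T be the final temperature. ΣQ_i = 0:
298.2×c×(61.83 − 284.1) + 159.9×1.97×(61.83 − 19.17) + 122.3×0.466×(61.83 − 19.17) = 0
-66281 c = -15869
c = -15869/-66281 ≈ 0.2394 J/(g·°C)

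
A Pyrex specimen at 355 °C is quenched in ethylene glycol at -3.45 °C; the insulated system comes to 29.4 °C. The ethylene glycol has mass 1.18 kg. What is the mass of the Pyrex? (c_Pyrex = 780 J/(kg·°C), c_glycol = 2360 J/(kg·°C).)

Conservation of energy gives ΣQ = 0:
m×780×(29.4 − 355) + 1.18×2360×(29.4 − (-3.45)) = 0
-253968 m = -91481
m = -91481/-253968 ≈ 0.3602 kg

m ≈ 0.36 kg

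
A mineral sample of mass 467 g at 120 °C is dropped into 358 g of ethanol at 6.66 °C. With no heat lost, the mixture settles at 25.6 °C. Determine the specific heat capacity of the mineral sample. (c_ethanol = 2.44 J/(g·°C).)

m_s c (T_s − T_f) = m_ethanol c_ethanol (T_f − T_0):
467·c·(120 − 25.6) = 358·2.44·(25.6 − 6.66)
44085 c = 16544  ⇒  c ≈ 0.3753 J/(g·°C)

c ≈ 0.375 J/(g·°C)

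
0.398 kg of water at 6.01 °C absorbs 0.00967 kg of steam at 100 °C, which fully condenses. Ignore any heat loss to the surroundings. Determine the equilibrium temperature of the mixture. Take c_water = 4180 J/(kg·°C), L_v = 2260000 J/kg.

T_f ≈ 21.1 °C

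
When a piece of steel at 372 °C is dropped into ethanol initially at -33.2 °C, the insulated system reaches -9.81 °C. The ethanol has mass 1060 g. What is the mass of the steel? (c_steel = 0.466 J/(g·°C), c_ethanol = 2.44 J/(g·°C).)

m ≈ 340 g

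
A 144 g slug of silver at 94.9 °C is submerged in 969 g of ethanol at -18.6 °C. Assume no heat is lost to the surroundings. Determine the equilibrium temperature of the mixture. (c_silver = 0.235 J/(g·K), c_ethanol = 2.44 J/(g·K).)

T_f ≈ -17.0 °C

T_f = Σ m_i c_i T_i / Σ m_i c_i:
T_f = (33.84*94.9 + 2364.4*(-18.6)) / (33.84 + 2364.4)
    = -40766 / 2398.2 ≈ -17.00 °C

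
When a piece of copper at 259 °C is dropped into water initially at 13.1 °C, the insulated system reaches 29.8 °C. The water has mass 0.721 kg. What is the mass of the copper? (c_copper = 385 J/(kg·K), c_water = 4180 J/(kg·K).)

Heat lost by the copper = heat gained by the water:
m×385×(259 − 29.8) = 0.721×4180×(29.8 − 13.1)
88242 m = 50330  ⇒  m ≈ 0.5704 kg

m ≈ 0.57 kg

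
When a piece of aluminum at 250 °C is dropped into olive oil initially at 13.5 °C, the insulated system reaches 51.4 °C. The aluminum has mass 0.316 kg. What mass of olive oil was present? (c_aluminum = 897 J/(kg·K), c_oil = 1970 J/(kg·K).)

m ≈ 0.754 kg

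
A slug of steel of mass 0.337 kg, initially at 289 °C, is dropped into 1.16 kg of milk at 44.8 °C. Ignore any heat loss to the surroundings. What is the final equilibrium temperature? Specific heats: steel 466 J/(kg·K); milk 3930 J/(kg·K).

|Q_steel| = |Q_milk|:
0.337×466×(289 − T) = 1.16×3930×(T − 44.8)
157.04(289 − T) = 4558.8(T − 44.8)
4715.8 T = 249619  ⇒  T ≈ 52.93 °C

T_f ≈ 52.9 °C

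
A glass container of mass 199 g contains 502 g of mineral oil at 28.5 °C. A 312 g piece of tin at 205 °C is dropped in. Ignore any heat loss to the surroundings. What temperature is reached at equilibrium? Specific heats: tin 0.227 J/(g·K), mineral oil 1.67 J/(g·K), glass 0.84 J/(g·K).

T_f ≈ 40.1 °C

Conservation of energy gives ΣQ = 0:
312·0.227·(T − 205) + 502·1.67·(T − 28.5) + 199·0.84·(T − 28.5) = 0
70.82(T − 205) + 838.34(T − 28.5) + 167.16(T − 28.5) = 0
1076.3 T = 43176
T ≈ 40.11 °C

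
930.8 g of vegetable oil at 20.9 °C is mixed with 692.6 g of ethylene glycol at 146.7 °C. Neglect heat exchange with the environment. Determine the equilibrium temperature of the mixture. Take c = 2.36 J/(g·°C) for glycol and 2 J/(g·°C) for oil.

T_f ≈ 79.7 °C

Set heat shed by the hot body equal to heat absorbed by the cold body:
692.6*2.36*(146.7 − T) = 930.8*2*(T − 20.9)
1634.5(146.7 − T) = 1861.6(T − 20.9)
3496.1 T = 278694  ⇒  T ≈ 79.71 °C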